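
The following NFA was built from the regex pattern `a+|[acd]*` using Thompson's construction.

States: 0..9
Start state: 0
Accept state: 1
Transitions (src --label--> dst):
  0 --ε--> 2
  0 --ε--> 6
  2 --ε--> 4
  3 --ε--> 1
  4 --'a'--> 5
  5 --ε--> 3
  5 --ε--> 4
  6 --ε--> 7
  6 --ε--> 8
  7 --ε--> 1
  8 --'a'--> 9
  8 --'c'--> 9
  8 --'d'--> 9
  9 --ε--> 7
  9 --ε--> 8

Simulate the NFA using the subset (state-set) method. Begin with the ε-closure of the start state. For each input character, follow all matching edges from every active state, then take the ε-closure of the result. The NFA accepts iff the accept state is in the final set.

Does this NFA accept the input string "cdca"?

Answer: ACCEPT

Steps:
S₀ = ε-closure({0}) = {0,1,2,4,6,7,8}
'c' @ 1: {1,7,8,9}  (accept∈set)
'd' @ 2: {1,7,8,9}  (accept∈set)
'c' @ 3: {1,7,8,9}  (accept∈set)
'a' @ 4: {1,7,8,9}  (accept∈set)
end set {1,7,8,9} — state 1 in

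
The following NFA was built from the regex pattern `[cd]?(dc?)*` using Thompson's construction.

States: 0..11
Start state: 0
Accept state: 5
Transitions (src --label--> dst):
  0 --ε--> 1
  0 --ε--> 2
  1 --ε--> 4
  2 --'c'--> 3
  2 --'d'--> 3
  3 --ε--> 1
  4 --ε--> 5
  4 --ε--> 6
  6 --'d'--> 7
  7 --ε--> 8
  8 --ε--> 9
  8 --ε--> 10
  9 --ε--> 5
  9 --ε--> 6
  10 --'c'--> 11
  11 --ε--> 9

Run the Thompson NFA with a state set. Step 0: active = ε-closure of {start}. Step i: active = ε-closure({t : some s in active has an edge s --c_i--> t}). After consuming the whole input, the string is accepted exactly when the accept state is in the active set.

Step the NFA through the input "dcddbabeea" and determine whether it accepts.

Answer: REJECT

Derivation:
initial (ε-close {0}): {0,1,2,4,5,6}
'd' @ 1: {1,3,4,5,6,7,8,9,10}  (accept∈set)
'c' @ 2: {5,6,9,11}  (accept∈set)
'd' @ 3: {5,6,7,8,9,10}  (accept∈set)
'd' @ 4: {5,6,7,8,9,10}  (accept∈set)
'b' @ 5: {}  — dead — no transitions
rest 'abeea' ignored (set empty)
after full input: {}  (accept=5 not in)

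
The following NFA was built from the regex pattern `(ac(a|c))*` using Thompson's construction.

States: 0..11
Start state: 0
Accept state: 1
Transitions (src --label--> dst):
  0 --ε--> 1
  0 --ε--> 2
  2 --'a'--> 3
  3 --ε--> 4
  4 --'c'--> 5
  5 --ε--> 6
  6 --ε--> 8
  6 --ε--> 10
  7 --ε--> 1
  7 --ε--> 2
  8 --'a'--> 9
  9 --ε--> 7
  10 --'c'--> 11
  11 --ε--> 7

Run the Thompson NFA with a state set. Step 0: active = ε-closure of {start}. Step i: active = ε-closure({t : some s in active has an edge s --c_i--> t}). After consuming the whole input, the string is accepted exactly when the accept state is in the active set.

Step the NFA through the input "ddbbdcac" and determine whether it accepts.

initial (ε-close {0}): {0,1,2}
'd' @ 1: {}  — no active states
rest 'dbbdcac' ignored (set empty)
after full input: {}  (accept=1 not in)

Answer: REJECT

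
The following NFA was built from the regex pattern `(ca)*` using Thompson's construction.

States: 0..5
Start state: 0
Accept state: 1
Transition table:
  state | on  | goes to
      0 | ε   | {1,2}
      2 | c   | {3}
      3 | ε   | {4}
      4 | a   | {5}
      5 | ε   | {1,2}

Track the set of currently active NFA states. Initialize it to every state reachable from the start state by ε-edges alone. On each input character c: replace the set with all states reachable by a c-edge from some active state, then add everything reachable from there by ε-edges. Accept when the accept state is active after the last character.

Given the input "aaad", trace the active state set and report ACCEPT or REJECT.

Answer: REJECT

Trace:
start: ε-closure({0}) = {0,1,2}
'a' @ 1: {}  — state set empty
rest 'aad' ignored (set empty)
final: {}; accept 1 not in set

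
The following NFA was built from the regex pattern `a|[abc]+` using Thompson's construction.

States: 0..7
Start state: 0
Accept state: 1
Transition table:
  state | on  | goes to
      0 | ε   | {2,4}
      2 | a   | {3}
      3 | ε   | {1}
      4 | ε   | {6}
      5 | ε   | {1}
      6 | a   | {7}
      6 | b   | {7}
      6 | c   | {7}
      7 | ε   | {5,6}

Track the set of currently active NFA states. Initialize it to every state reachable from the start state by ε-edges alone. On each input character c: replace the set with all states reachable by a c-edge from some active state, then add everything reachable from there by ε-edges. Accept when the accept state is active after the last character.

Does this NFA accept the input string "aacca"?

start: ε-closure({0}) = {0,2,4,6}
'a' @ 1: {1,3,5,6,7}  [accepting]
'a' @ 2: {1,5,6,7}  [accepting]
'c' @ 3: {1,5,6,7}  [accepting]
'c' @ 4: {1,5,6,7}  [accepting]
'a' @ 5: {1,5,6,7}  [accepting]
final: {1,5,6,7}; accept 1 in set

Answer: ACCEPT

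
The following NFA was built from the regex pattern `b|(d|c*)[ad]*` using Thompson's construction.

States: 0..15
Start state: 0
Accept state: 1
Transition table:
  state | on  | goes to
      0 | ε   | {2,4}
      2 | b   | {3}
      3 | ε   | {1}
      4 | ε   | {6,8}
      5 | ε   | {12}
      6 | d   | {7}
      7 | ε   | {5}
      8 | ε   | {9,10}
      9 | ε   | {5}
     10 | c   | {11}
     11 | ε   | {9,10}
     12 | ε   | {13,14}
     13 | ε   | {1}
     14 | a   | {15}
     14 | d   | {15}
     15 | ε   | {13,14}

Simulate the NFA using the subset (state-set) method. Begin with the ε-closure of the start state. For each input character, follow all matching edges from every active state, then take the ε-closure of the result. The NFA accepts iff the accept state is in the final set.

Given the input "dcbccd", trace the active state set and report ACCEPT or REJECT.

initial (ε-close {0}): {0,1,2,4,5,6,8,9,10,12,13,14}
'd' @ 1: {1,5,7,12,13,14,15}  ✓accept
'c' @ 2: {}  — dead — no transitions
rest 'bccd' ignored (set empty)
after full input: {}  (accept=1 not in)

Answer: REJECT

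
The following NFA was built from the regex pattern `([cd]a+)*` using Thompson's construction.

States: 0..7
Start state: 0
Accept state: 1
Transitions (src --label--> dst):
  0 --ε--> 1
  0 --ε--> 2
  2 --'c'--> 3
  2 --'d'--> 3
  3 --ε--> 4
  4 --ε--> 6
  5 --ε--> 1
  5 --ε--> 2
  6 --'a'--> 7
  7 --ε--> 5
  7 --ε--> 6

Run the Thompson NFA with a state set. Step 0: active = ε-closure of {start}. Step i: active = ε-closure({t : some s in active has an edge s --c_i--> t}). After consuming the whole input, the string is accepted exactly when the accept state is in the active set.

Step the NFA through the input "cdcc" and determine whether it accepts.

Answer: REJECT

Derivation:
initial (ε-close {0}): {0,1,2}
'c' @ 1: {3,4,6}
'd' @ 2: {}  — no active states
rest 'cc' ignored (set empty)
after full input: {}  (accept=1 not in)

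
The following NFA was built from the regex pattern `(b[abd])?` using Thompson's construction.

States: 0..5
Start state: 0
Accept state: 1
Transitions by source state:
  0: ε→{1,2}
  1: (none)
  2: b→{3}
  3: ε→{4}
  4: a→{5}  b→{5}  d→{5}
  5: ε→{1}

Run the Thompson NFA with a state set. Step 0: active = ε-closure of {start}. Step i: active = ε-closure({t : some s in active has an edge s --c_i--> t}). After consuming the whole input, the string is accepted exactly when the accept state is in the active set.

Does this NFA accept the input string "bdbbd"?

S₀ = ε-closure({0}) = {0,1,2}
'b' @ 1: {3,4}
'd' @ 2: {1,5}  [accepting]
'b' @ 3: {}  — dead — no transitions
rest 'bd' ignored (set empty)
end set {} — state 1 not in

Answer: REJECT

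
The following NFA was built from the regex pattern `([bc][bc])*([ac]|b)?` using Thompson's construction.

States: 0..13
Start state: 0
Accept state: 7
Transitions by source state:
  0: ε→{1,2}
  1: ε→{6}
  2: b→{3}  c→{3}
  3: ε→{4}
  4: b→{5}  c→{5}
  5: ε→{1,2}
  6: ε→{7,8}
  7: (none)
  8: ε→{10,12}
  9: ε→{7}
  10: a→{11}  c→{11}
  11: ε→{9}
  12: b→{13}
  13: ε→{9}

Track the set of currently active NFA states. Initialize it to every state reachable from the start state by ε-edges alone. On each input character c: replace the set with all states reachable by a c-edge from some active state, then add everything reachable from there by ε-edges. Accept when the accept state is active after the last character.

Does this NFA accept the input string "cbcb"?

S₀ = ε-closure({0}) = {0,1,2,6,7,8,10,12}
'c' @ 1: {3,4,7,9,11}  ✓accept
'b' @ 2: {1,2,5,6,7,8,10,12}  ✓accept
'c' @ 3: {3,4,7,9,11}  ✓accept
'b' @ 4: {1,2,5,6,7,8,10,12}  ✓accept
end set {1,2,5,6,7,8,10,12} — state 7 in

Answer: ACCEPT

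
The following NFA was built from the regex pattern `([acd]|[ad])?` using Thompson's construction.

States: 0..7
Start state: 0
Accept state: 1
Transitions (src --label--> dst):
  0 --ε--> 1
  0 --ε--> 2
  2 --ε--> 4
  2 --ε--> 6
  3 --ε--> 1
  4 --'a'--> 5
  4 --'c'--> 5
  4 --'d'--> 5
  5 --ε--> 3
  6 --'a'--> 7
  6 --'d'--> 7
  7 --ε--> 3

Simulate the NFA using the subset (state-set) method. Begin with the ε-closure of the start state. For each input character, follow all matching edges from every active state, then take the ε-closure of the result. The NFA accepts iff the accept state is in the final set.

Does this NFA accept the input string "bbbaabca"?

S₀ = ε-closure({0}) = {0,1,2,4,6}
'b' @ 1: {}  — dead — no transitions
rest 'bbaabca' ignored (set empty)
after full input: {}  (accept=1 not in)

Answer: REJECT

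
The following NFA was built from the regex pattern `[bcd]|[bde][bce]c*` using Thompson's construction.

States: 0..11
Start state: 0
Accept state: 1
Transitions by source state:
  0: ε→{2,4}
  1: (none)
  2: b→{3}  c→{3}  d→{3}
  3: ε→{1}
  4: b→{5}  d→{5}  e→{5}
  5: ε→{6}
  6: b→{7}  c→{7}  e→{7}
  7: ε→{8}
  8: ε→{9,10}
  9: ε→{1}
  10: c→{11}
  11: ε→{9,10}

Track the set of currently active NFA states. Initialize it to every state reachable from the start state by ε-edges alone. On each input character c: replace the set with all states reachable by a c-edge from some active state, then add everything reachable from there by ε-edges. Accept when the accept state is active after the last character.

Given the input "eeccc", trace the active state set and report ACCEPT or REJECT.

Answer: ACCEPT

Steps:
initial (ε-close {0}): {0,2,4}
'e' @ 1: {5,6}
'e' @ 2: {1,7,8,9,10}  [accepting]
'c' @ 3: {1,9,10,11}  [accepting]
'c' @ 4: {1,9,10,11}  [accepting]
'c' @ 5: {1,9,10,11}  [accepting]
end set {1,9,10,11} — state 1 in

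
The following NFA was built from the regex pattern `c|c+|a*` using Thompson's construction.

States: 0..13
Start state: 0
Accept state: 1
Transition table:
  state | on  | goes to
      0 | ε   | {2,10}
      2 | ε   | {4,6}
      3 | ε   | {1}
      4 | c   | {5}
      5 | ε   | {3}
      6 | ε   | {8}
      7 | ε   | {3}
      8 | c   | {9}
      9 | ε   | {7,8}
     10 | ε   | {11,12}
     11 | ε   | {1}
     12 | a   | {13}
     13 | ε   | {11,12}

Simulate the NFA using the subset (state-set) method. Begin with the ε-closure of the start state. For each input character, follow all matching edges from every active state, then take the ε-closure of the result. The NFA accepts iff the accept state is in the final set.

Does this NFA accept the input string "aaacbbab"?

start: ε-closure({0}) = {0,1,2,4,6,8,10,11,12}
'a' @ 1: {1,11,12,13}  (accept∈set)
'a' @ 2: {1,11,12,13}  (accept∈set)
'a' @ 3: {1,11,12,13}  (accept∈set)
'c' @ 4: {}  — dead — no transitions
rest 'bbab' ignored (set empty)
final: {}; accept 1 not in set

Answer: REJECT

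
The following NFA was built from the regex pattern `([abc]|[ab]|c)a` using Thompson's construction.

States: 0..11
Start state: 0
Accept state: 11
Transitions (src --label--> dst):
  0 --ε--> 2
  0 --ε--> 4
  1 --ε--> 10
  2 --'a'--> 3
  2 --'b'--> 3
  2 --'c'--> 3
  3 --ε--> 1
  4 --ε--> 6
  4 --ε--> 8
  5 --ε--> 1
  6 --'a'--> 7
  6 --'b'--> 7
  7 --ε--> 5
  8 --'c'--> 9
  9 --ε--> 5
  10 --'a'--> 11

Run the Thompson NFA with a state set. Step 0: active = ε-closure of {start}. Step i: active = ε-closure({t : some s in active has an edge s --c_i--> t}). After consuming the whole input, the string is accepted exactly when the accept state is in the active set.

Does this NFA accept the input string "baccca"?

start: ε-closure({0}) = {0,2,4,6,8}
'b' @ 1: {1,3,5,7,10}
'a' @ 2: {11}  (accept∈set)
'c' @ 3: {}  — no active states
rest 'cca' ignored (set empty)
end set {} — state 11 not in

Answer: REJECT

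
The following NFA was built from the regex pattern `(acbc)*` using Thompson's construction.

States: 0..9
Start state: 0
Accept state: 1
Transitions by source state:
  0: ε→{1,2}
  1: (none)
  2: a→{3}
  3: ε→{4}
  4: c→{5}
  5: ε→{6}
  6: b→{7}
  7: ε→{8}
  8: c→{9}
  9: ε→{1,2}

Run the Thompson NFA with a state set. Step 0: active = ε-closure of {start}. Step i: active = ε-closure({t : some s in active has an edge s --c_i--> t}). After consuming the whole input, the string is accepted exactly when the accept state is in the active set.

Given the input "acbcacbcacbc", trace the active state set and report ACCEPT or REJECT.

Answer: ACCEPT

Steps:
start: ε-closure({0}) = {0,1,2}
'a' @ 1: {3,4}
'c' @ 2: {5,6}
'b' @ 3: {7,8}
'c' @ 4: {1,2,9}  [accepting]
'a' @ 5: {3,4}
'c' @ 6: {5,6}
'b' @ 7: {7,8}
'c' @ 8: {1,2,9}  [accepting]
'a' @ 9: {3,4}
'c' @ 10: {5,6}
'b' @ 11: {7,8}
'c' @ 12: {1,2,9}  [accepting]
after full input: {1,2,9}  (accept=1 in)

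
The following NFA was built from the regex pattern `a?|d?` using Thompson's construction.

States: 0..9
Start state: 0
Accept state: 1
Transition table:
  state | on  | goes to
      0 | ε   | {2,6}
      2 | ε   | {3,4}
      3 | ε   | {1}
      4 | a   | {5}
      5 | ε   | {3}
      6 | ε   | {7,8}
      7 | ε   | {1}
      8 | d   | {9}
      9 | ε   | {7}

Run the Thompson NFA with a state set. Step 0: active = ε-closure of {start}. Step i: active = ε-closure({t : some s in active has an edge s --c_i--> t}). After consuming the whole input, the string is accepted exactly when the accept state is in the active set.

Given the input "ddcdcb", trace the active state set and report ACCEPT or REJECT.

initial (ε-close {0}): {0,1,2,3,4,6,7,8}
'd' @ 1: {1,7,9}  (accept∈set)
'd' @ 2: {}  — dead — no transitions
rest 'cdcb' ignored (set empty)
end set {} — state 1 not in

Answer: REJECT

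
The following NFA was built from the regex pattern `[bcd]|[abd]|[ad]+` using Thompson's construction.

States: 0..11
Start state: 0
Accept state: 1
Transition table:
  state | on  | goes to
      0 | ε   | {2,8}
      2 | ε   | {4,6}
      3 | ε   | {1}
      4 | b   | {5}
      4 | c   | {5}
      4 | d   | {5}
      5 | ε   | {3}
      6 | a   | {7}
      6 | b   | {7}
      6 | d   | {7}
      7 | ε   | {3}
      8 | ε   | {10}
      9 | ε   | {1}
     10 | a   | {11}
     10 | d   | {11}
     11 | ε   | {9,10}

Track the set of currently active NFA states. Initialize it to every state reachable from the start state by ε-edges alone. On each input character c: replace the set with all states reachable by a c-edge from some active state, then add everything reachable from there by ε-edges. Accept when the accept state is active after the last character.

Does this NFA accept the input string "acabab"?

Answer: REJECT

Steps:
start: ε-closure({0}) = {0,2,4,6,8,10}
'a' @ 1: {1,3,7,9,10,11}  (accept∈set)
'c' @ 2: {}  — dead — no transitions
rest 'abab' ignored (set empty)
after full input: {}  (accept=1 not in)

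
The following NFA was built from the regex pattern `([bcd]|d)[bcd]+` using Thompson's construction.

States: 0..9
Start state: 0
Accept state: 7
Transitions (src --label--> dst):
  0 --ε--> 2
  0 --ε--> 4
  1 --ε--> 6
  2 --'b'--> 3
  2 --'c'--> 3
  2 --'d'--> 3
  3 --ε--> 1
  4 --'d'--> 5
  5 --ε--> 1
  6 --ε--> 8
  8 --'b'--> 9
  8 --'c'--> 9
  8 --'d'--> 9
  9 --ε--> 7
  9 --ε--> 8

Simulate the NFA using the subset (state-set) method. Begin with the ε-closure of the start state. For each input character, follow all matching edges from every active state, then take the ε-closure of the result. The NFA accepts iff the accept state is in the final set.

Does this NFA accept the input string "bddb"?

initial (ε-close {0}): {0,2,4}
'b' @ 1: {1,3,6,8}
'd' @ 2: {7,8,9}  (accept∈set)
'd' @ 3: {7,8,9}  (accept∈set)
'b' @ 4: {7,8,9}  (accept∈set)
after full input: {7,8,9}  (accept=7 in)

Answer: ACCEPT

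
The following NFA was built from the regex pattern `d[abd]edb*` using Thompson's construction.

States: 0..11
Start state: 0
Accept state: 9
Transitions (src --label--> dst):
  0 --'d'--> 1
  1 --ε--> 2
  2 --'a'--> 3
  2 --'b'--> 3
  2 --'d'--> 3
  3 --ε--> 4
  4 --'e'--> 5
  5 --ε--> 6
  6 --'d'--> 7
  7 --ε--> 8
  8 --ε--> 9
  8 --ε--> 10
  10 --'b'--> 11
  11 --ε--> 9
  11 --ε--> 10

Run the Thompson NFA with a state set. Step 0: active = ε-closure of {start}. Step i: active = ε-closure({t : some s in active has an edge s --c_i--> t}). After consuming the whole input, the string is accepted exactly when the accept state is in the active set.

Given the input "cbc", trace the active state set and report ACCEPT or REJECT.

Answer: REJECT

Trace:
initial (ε-close {0}): {0}
'c' @ 1: {}  — no active states
rest 'bc' ignored (set empty)
after full input: {}  (accept=9 not in)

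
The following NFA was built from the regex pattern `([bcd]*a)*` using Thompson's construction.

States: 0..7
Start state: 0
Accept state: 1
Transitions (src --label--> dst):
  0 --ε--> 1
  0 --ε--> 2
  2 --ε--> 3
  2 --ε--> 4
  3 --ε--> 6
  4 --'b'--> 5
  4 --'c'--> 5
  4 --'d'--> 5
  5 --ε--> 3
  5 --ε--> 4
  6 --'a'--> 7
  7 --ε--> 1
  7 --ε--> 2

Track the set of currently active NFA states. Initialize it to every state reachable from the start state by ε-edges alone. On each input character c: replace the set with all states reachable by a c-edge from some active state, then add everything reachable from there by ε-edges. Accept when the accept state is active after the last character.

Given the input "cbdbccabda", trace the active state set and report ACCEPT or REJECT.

start: ε-closure({0}) = {0,1,2,3,4,6}
'c' @ 1: {3,4,5,6}
'b' @ 2: {3,4,5,6}
'd' @ 3: {3,4,5,6}
'b' @ 4: {3,4,5,6}
'c' @ 5: {3,4,5,6}
'c' @ 6: {3,4,5,6}
'a' @ 7: {1,2,3,4,6,7}  (accept∈set)
'b' @ 8: {3,4,5,6}
'd' @ 9: {3,4,5,6}
'a' @ 10: {1,2,3,4,6,7}  (accept∈set)
end set {1,2,3,4,6,7} — state 1 in

Answer: ACCEPT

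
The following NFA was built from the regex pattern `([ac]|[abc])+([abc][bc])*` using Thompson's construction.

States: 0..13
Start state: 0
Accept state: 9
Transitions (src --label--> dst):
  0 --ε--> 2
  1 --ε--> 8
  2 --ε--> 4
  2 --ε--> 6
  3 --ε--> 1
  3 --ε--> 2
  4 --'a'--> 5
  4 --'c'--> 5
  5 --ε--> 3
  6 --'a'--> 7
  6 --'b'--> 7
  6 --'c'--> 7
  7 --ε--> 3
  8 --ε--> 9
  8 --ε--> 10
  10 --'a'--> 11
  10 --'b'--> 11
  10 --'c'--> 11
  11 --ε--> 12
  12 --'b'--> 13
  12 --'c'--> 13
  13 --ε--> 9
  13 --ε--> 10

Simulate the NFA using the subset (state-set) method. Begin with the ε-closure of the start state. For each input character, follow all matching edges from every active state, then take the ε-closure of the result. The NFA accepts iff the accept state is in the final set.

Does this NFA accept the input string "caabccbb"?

S₀ = ε-closure({0}) = {0,2,4,6}
'c' @ 1: {1,2,3,4,5,6,7,8,9,10}  [accepting]
'a' @ 2: {1,2,3,4,5,6,7,8,9,10,11,12}  [accepting]
'a' @ 3: {1,2,3,4,5,6,7,8,9,10,11,12}  [accepting]
'b' @ 4: {1,2,3,4,6,7,8,9,10,11,12,13}  [accepting]
'c' @ 5: {1,2,3,4,5,6,7,8,9,10,11,12,13}  [accepting]
'c' @ 6: {1,2,3,4,5,6,7,8,9,10,11,12,13}  [accepting]
'b' @ 7: {1,2,3,4,6,7,8,9,10,11,12,13}  [accepting]
'b' @ 8: {1,2,3,4,6,7,8,9,10,11,12,13}  [accepting]
end set {1,2,3,4,6,7,8,9,10,11,12,13} — state 9 in

Answer: ACCEPT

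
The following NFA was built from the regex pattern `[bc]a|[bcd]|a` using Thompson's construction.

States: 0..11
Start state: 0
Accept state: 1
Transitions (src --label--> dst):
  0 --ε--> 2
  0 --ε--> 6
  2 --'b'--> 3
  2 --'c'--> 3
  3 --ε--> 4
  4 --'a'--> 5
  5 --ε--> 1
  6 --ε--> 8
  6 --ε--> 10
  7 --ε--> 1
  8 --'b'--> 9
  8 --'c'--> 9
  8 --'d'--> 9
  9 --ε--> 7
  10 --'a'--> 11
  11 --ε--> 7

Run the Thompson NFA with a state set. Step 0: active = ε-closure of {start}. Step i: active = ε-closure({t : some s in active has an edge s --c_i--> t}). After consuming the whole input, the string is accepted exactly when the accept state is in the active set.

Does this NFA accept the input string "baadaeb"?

Answer: REJECT

Derivation:
S₀ = ε-closure({0}) = {0,2,6,8,10}
'b' @ 1: {1,3,4,7,9}  ✓accept
'a' @ 2: {1,5}  ✓accept
'a' @ 3: {}  — dead — no transitions
rest 'daeb' ignored (set empty)
end set {} — state 1 not in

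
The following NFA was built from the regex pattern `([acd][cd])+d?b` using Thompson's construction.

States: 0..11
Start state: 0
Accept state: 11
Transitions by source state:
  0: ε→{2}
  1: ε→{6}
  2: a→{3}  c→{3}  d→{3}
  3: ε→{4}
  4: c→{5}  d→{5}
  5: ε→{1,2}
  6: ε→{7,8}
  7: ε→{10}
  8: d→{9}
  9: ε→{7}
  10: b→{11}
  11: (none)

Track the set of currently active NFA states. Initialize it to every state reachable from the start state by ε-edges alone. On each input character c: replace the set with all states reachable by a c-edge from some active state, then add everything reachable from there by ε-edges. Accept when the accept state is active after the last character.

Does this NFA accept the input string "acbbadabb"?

initial (ε-close {0}): {0,2}
'a' @ 1: {3,4}
'c' @ 2: {1,2,5,6,7,8,10}
'b' @ 3: {11}  [accepting]
'b' @ 4: {}  — dead — no transitions
rest 'adabb' ignored (set empty)
end set {} — state 11 not in

Answer: REJECT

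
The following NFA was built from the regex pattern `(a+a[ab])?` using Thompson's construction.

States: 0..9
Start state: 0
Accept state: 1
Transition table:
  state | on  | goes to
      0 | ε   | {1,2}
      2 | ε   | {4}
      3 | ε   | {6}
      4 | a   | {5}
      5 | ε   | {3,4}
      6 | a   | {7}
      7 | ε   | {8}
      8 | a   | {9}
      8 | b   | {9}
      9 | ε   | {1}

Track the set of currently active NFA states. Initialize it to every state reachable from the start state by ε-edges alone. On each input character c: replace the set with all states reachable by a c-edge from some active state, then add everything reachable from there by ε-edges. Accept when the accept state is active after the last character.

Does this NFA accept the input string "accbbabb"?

Answer: REJECT

Steps:
start: ε-closure({0}) = {0,1,2,4}
'a' @ 1: {3,4,5,6}
'c' @ 2: {}  — no active states
rest 'cbbabb' ignored (set empty)
final: {}; accept 1 not in set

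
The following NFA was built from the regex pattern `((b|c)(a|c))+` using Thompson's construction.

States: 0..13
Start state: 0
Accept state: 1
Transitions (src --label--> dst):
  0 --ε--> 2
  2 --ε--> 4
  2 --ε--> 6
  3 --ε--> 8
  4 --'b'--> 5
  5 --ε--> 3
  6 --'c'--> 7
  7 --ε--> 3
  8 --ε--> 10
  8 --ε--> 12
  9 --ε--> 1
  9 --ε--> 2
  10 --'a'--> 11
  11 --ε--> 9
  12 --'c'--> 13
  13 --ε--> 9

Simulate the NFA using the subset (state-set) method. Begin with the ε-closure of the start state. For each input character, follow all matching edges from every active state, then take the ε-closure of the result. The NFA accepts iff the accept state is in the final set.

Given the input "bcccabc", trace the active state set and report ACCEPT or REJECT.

Answer: REJECT

Trace:
start: ε-closure({0}) = {0,2,4,6}
'b' @ 1: {3,5,8,10,12}
'c' @ 2: {1,2,4,6,9,13}  [accepting]
'c' @ 3: {3,7,8,10,12}
'c' @ 4: {1,2,4,6,9,13}  [accepting]
'a' @ 5: {}  — dead — no transitions
rest 'bc' ignored (set empty)
after full input: {}  (accept=1 not in)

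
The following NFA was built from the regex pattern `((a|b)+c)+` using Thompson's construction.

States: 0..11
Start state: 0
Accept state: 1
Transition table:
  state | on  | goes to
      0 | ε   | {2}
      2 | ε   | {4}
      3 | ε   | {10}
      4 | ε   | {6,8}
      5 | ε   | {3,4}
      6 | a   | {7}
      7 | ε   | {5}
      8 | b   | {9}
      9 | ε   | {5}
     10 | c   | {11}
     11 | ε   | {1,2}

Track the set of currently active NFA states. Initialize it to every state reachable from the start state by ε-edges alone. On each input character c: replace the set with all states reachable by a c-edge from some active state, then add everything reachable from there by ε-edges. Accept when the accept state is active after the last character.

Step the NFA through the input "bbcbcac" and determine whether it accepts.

start: ε-closure({0}) = {0,2,4,6,8}
'b' @ 1: {3,4,5,6,8,9,10}
'b' @ 2: {3,4,5,6,8,9,10}
'c' @ 3: {1,2,4,6,8,11}  (accept∈set)
'b' @ 4: {3,4,5,6,8,9,10}
'c' @ 5: {1,2,4,6,8,11}  (accept∈set)
'a' @ 6: {3,4,5,6,7,8,10}
'c' @ 7: {1,2,4,6,8,11}  (accept∈set)
final: {1,2,4,6,8,11}; accept 1 in set

Answer: ACCEPT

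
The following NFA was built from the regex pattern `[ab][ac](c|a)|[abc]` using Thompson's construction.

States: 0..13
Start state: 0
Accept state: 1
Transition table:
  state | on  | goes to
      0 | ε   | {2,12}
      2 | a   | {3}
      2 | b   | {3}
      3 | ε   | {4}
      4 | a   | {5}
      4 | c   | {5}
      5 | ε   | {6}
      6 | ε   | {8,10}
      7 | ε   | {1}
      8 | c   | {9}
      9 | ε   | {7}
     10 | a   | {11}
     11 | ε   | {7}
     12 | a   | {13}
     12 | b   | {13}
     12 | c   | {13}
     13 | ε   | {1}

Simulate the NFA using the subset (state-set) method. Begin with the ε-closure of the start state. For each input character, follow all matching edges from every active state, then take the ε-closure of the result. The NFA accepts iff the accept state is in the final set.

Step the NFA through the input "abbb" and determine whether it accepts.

start: ε-closure({0}) = {0,2,12}
'a' @ 1: {1,3,4,13}  (accept∈set)
'b' @ 2: {}  — state set empty
rest 'bb' ignored (set empty)
end set {} — state 1 not in

Answer: REJECT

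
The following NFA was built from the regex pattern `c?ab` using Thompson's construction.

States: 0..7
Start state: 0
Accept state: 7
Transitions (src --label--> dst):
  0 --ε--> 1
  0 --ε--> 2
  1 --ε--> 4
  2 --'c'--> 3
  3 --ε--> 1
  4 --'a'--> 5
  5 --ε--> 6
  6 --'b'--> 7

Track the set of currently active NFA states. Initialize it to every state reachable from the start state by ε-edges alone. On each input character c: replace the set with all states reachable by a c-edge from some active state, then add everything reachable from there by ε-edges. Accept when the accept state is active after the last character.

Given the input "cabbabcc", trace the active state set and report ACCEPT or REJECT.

start: ε-closure({0}) = {0,1,2,4}
'c' @ 1: {1,3,4}
'a' @ 2: {5,6}
'b' @ 3: {7}  (accept∈set)
'b' @ 4: {}  — state set empty
rest 'abcc' ignored (set empty)
end set {} — state 7 not in

Answer: REJECT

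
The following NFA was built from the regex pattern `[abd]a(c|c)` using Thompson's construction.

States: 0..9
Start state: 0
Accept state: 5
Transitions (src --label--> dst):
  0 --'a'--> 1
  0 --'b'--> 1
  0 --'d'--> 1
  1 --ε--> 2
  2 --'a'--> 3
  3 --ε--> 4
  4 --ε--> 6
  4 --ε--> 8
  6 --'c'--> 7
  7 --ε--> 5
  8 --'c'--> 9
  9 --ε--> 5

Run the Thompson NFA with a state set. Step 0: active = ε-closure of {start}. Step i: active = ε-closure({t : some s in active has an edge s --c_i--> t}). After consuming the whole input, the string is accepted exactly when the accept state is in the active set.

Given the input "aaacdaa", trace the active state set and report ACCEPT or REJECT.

S₀ = ε-closure({0}) = {0}
'a' @ 1: {1,2}
'a' @ 2: {3,4,6,8}
'a' @ 3: {}  — dead — no transitions
rest 'cdaa' ignored (set empty)
end set {} — state 5 not in

Answer: REJECT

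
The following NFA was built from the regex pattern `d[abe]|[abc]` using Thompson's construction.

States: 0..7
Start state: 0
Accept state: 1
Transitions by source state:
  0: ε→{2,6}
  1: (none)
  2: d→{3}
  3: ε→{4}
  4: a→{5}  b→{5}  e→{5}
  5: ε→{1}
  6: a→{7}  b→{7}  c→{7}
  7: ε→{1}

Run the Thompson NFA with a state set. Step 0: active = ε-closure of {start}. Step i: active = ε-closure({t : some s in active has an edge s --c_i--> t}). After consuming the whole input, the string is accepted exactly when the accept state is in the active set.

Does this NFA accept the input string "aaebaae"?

initial (ε-close {0}): {0,2,6}
'a' @ 1: {1,7}  ✓accept
'a' @ 2: {}  — dead — no transitions
rest 'ebaae' ignored (set empty)
end set {} — state 1 not in

Answer: REJECT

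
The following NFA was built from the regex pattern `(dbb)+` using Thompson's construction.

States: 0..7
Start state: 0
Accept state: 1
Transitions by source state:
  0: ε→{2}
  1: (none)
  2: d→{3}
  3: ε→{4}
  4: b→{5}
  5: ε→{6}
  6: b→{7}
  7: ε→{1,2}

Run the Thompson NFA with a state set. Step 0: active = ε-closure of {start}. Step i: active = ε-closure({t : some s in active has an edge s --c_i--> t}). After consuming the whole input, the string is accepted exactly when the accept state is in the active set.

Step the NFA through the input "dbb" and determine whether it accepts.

Answer: ACCEPT

Steps:
S₀ = ε-closure({0}) = {0,2}
'd' @ 1: {3,4}
'b' @ 2: {5,6}
'b' @ 3: {1,2,7}  [accepting]
after full input: {1,2,7}  (accept=1 in)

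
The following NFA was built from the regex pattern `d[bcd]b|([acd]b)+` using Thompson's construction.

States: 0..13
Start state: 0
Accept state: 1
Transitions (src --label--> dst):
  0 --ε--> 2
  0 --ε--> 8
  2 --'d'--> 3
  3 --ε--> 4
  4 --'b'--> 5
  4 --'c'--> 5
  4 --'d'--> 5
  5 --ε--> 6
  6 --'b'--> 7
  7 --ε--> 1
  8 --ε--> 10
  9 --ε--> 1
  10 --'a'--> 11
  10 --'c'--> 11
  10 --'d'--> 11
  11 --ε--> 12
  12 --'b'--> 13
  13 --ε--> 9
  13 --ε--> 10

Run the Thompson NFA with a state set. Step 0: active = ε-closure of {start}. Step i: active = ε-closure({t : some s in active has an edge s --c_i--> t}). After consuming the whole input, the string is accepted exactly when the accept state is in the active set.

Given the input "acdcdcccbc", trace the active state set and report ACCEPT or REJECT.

initial (ε-close {0}): {0,2,8,10}
'a' @ 1: {11,12}
'c' @ 2: {}  — no active states
rest 'dcdcccbc' ignored (set empty)
after full input: {}  (accept=1 not in)

Answer: REJECT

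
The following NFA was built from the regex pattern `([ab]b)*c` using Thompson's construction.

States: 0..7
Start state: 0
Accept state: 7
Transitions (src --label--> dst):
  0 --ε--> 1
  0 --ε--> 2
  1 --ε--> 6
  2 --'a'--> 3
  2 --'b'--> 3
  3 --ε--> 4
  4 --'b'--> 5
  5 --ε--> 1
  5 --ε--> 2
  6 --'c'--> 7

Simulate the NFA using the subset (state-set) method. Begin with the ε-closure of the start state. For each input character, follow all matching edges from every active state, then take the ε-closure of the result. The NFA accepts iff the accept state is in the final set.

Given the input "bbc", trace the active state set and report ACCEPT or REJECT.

S₀ = ε-closure({0}) = {0,1,2,6}
'b' @ 1: {3,4}
'b' @ 2: {1,2,5,6}
'c' @ 3: {7}  (accept∈set)
end set {7} — state 7 in

Answer: ACCEPT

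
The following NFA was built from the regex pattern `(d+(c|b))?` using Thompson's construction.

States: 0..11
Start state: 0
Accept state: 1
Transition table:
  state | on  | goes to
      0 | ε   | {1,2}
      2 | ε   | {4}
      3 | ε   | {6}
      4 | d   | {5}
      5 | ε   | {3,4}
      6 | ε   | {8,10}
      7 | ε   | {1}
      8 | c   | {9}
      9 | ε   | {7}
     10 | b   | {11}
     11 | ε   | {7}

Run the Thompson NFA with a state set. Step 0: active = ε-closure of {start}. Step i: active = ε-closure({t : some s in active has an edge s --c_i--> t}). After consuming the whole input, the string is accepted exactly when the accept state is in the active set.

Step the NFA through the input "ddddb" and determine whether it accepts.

Answer: ACCEPT

Trace:
start: ε-closure({0}) = {0,1,2,4}
'd' @ 1: {3,4,5,6,8,10}
'd' @ 2: {3,4,5,6,8,10}
'd' @ 3: {3,4,5,6,8,10}
'd' @ 4: {3,4,5,6,8,10}
'b' @ 5: {1,7,11}  (accept∈set)
final: {1,7,11}; accept 1 in set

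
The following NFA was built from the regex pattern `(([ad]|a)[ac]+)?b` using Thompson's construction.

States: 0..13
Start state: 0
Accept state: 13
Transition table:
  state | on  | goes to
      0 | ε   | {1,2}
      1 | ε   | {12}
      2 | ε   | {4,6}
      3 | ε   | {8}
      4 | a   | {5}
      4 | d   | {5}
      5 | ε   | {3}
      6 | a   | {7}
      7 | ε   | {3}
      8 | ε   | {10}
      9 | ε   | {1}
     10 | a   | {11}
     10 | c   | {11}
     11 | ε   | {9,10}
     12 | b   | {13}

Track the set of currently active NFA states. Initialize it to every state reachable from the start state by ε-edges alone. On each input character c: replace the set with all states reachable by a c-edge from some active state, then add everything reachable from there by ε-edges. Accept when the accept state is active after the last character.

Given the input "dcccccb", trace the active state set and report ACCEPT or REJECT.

S₀ = ε-closure({0}) = {0,1,2,4,6,12}
'd' @ 1: {3,5,8,10}
'c' @ 2: {1,9,10,11,12}
'c' @ 3: {1,9,10,11,12}
'c' @ 4: {1,9,10,11,12}
'c' @ 5: {1,9,10,11,12}
'c' @ 6: {1,9,10,11,12}
'b' @ 7: {13}  ✓accept
after full input: {13}  (accept=13 in)

Answer: ACCEPT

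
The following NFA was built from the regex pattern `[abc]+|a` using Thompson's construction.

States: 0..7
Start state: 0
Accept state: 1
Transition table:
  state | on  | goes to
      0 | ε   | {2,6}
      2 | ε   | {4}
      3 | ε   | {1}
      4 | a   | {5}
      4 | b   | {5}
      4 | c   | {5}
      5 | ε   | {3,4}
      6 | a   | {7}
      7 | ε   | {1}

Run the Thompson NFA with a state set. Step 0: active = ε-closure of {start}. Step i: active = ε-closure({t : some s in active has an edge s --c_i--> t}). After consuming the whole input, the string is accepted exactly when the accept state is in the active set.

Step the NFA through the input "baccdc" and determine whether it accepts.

initial (ε-close {0}): {0,2,4,6}
'b' @ 1: {1,3,4,5}  [accepting]
'a' @ 2: {1,3,4,5}  [accepting]
'c' @ 3: {1,3,4,5}  [accepting]
'c' @ 4: {1,3,4,5}  [accepting]
'd' @ 5: {}  — no active states
rest 'c' ignored (set empty)
final: {}; accept 1 not in set

Answer: REJECT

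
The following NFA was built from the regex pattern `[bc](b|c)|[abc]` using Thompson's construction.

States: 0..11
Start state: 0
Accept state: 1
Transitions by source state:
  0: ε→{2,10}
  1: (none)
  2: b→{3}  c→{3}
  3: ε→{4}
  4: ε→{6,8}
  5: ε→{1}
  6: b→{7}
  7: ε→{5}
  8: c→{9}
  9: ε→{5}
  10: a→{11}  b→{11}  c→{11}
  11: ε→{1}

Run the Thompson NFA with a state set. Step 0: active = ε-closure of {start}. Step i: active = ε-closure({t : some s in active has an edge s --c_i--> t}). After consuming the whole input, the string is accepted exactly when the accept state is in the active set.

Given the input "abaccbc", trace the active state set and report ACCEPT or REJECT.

initial (ε-close {0}): {0,2,10}
'a' @ 1: {1,11}  ✓accept
'b' @ 2: {}  — state set empty
rest 'accbc' ignored (set empty)
final: {}; accept 1 not in set

Answer: REJECT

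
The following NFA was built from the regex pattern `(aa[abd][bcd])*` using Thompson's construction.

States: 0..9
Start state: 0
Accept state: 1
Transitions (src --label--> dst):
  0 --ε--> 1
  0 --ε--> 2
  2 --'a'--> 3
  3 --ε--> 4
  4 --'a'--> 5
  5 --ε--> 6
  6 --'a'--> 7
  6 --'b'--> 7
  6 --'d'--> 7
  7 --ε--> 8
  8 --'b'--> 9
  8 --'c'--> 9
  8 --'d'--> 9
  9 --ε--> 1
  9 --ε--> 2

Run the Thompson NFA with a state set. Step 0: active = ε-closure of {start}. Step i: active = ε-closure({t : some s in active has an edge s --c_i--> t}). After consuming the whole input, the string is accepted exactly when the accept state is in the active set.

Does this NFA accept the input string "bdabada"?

start: ε-closure({0}) = {0,1,2}
'b' @ 1: {}  — no active states
rest 'dabada' ignored (set empty)
final: {}; accept 1 not in set

Answer: REJECT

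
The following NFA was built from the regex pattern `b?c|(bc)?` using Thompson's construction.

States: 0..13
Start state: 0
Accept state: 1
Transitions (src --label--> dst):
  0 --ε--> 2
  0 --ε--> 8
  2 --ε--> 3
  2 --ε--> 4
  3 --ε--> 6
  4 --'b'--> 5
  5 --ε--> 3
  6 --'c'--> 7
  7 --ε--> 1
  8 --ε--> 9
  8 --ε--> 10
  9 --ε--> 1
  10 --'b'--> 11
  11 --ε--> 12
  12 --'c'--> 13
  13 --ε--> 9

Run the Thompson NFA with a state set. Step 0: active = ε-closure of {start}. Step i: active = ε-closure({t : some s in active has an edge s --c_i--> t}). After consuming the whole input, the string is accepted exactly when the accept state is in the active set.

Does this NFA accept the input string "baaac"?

Answer: REJECT

Derivation:
start: ε-closure({0}) = {0,1,2,3,4,6,8,9,10}
'b' @ 1: {3,5,6,11,12}
'a' @ 2: {}  — dead — no transitions
rest 'aac' ignored (set empty)
after full input: {}  (accept=1 not in)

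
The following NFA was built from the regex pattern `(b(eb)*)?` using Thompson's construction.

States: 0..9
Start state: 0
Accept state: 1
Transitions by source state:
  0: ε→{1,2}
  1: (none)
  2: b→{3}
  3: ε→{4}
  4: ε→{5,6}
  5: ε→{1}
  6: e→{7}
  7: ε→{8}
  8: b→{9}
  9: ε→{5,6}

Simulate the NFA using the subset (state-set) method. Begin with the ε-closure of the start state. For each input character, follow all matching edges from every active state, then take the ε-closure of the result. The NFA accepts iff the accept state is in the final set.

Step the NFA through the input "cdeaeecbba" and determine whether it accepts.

S₀ = ε-closure({0}) = {0,1,2}
'c' @ 1: {}  — no active states
rest 'deaeecbba' ignored (set empty)
final: {}; accept 1 not in set

Answer: REJECT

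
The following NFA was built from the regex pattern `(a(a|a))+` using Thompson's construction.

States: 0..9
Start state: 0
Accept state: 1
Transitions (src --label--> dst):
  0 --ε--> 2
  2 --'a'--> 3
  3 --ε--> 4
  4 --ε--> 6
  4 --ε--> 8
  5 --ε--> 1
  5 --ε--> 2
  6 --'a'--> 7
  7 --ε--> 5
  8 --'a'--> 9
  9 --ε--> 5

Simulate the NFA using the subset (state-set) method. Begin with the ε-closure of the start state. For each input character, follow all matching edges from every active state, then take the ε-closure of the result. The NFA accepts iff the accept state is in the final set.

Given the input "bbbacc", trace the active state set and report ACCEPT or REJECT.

initial (ε-close {0}): {0,2}
'b' @ 1: {}  — state set empty
rest 'bbacc' ignored (set empty)
final: {}; accept 1 not in set

Answer: REJECT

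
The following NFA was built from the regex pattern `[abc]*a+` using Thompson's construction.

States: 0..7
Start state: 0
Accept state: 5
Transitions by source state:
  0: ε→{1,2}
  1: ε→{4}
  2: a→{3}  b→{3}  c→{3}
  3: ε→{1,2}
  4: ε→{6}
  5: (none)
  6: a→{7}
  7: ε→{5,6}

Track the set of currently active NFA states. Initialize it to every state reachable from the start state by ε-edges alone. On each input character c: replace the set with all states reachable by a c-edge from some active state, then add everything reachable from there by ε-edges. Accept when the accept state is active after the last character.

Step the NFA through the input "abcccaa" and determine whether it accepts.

start: ε-closure({0}) = {0,1,2,4,6}
'a' @ 1: {1,2,3,4,5,6,7}  ✓accept
'b' @ 2: {1,2,3,4,6}
'c' @ 3: {1,2,3,4,6}
'c' @ 4: {1,2,3,4,6}
'c' @ 5: {1,2,3,4,6}
'a' @ 6: {1,2,3,4,5,6,7}  ✓accept
'a' @ 7: {1,2,3,4,5,6,7}  ✓accept
final: {1,2,3,4,5,6,7}; accept 5 in set

Answer: ACCEPT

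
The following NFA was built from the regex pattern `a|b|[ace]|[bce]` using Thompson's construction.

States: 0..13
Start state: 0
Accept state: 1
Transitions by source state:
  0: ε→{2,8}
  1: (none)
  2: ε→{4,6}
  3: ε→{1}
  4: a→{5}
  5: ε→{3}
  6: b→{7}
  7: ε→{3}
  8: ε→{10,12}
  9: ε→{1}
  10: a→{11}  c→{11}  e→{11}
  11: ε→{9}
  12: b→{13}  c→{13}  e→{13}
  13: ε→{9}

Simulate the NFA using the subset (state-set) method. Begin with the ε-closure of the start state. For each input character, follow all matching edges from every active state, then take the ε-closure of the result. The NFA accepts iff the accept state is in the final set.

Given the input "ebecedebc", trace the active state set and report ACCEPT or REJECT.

Answer: REJECT

Trace:
S₀ = ε-closure({0}) = {0,2,4,6,8,10,12}
'e' @ 1: {1,9,11,13}  (accept∈set)
'b' @ 2: {}  — dead — no transitions
rest 'ecedebc' ignored (set empty)
after full input: {}  (accept=1 not in)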